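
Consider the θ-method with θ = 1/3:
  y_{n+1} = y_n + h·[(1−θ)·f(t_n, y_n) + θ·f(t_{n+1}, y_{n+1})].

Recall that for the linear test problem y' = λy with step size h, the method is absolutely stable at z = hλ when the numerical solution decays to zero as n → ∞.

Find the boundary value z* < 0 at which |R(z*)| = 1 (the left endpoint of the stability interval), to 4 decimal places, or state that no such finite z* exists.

Set f=λy, z=hλ:
  y_{n+1} = y_n + z·[2/3·y_n + 1/3·y_{n+1}] ⇒ (1 − 1/3z)y_{n+1} = (1 + 2/3z)y_n
  so R(z) = (1 + 2/3z)/(1 − 1/3z).

Find x<0 with |R(x)|<1.
x=-0.5: |R|=0.5714
R=−1: 1+2/3x = −1+1/3x ⇒ -1/3x=2 ⇒ x=2/(-1/3)=-6.0000
Confirm numerically:
  x=-5.192: |R|=0.90137 <1
  x=-4.486: |R|=0.79776 <1
  x=-3.932: |R|=0.70167 <1
  x=-6.295: |R|=1.03174 >1
  x=-6.217: |R|=1.02354 >1
Interval (-6.0000, 0).

left endpoint -6.0000.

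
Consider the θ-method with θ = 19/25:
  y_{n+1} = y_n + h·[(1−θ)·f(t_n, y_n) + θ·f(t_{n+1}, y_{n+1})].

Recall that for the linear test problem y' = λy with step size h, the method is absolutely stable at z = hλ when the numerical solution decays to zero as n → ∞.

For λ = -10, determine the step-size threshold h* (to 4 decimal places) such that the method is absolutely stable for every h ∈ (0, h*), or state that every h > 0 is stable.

Test eqn y'=λy, z=hλ:
  y_{n+1} = y_n + z·[6/25·y_n + 19/25·y_{n+1}] ⇒ (1 − 19/25z)y_{n+1} = (1 + 6/25z)y_n
  R(z) = (1 + 6/25z)/(1 − 19/25z).

Need |R(x)|<1, x<0.
x=-0.55: |R|=0.6121
x=-2: |R|=0.2063
x=-10: |R|=0.1628
x=-100: |R|=0.2987
θ=19/25≥1/2 ⇒ |1+6/25x|<|1−19/25x| ∀x<0 ⇒ stable on all of ℝ⁻.

(−∞, 0) — no finite endpoint. Any h>0 works for λ=-10.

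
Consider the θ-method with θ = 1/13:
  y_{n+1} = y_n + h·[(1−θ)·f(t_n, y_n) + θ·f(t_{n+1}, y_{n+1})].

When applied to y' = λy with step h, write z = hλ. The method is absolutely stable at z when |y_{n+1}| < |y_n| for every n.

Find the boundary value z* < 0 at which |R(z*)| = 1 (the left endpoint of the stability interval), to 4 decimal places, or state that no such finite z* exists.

With y'=λy (z=hλ):
  y_{n+1} = y_n + z·[12/13·y_n + 1/13·y_{n+1}] ⇒ (1 − 1/13z)y_{n+1} = (1 + 12/13z)y_n
  so R(z) = (1 + 12/13z)/(1 − 1/13z).

Solve |R(x)|<1 on ℝ⁻.
x=-0.66: |R|=0.3719
R=−1: 1+12/13x = −1+1/13x ⇒ -11/13x=2 ⇒ x=2/(-11/13)=-2.3636
Confirm numerically:
  x=-2.072: |R|=0.78715 <1
  x=-1.890: |R|=0.65010 <1
  x=-1.368: |R|=0.23775 <1
  x=-0.963: |R|=0.10342 <1
  x=-2.801: |R|=1.30447 >1
  x=-2.636: |R|=1.19161 >1
  x=-2.614: |R|=1.17638 >1
So |R|<1 on (-2.3636, 0).

z* = -2.3636.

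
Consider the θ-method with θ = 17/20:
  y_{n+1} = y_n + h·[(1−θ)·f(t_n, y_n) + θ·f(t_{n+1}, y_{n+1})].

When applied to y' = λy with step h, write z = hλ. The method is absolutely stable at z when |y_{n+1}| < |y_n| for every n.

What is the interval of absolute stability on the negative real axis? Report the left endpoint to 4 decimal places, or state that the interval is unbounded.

Set f=λy, z=hλ:
  y_{n+1} = y_n + z·[3/20·y_n + 17/20·y_{n+1}] ⇒ (1 − 17/20z)y_{n+1} = (1 + 3/20z)y_n
  R(z) = (1 + 3/20z)/(1 − 17/20z).

Need |R(x)|<1, x<0.
x=-0.59: |R|=0.6071
x=-2: |R|=0.2593
x=-10: |R|=0.0526
x=-100: |R|=0.1628
θ=17/20≥1/2 ⇒ |1+3/20x|<|1−17/20x| ∀x<0 ⇒ unbounded interval.

(−∞, 0) — no finite endpoint.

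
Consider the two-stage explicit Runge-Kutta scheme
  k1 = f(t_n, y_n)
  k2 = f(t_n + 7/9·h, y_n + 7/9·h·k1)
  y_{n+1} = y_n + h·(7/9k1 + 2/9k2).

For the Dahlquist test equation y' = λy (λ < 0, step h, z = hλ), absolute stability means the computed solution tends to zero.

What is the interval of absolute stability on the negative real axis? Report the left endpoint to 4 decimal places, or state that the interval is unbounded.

z∈(-5.7857,0).

Set f=λy, z=hλ:
  k1=λy_n ⇒ h·k1=z·y_n;  k2=λ(1+7/9z)y_n ⇒ h·k2=z(1+7/9z)y_n
  y_{n+1}/y_n = 1 + 7/9z + 2/9z(1+7/9z) = 1 + z + 14/81z²
  ⇒ R(z) = 1 + z + 14/81z².

Find x<0 with |R(x)|<1.
x=-0.95: |R|=0.2060
R=1: x+14/81x²=0 ⇒ x=−81/14=-5.7857; min R=1−1/(4·14/81)=-0.4464>−1
Confirm numerically:
  x=-4.765: |R|=0.15936 <1
  x=-4.268: |R|=0.11959 <1
  x=-3.595: |R|=0.36122 <1
  x=-2.766: |R|=0.44365 <1
  x=-6.179: |R|=1.42002 >1
  x=-5.863: |R|=1.07832 >1
So |R|<1 on (-5.7857, 0).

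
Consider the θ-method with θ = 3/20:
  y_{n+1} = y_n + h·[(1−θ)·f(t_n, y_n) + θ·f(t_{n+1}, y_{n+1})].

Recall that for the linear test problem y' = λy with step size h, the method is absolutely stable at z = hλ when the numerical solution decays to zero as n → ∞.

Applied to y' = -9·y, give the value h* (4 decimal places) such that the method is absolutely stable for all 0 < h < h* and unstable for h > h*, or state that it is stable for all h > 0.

(-2.8571,0); λ=-9 ⇒ h* = (20/7)/9 = 0.3175.

Test eqn y'=λy, z=hλ:
  y_{n+1} = y_n + z·[17/20·y_n + 3/20·y_{n+1}] ⇒ (1 − 3/20z)y_{n+1} = (1 + 17/20z)y_n
  ⇒ R(z) = (1 + 17/20z)/(1 − 3/20z).

Solve |R(x)|<1 on ℝ⁻.
x=-0.35: |R|=0.6675
R=−1: 1+17/20x = −1+3/20x ⇒ -7/10x=2 ⇒ x=2/(-7/10)=-2.8571
Confirm numerically:
  x=-2.677: |R|=0.91003 <1
  x=-2.576: |R|=0.85805 <1
  x=-1.259: |R|=0.05901 <1
  x=-3.191: |R|=1.15805 >1
  x=-3.178: |R|=1.15210 >1
  x=-3.087: |R|=1.10998 >1
Stable set (-2.8571, 0).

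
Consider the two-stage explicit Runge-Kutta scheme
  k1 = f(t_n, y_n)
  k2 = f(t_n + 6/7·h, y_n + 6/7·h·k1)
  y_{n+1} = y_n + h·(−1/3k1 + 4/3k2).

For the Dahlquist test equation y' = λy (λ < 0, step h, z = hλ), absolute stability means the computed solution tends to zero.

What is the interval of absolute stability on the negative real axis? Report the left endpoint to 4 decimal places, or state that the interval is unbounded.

(-0.8750, 0).

On y'=λy, z=hλ:
  k1=λy_n ⇒ h·k1=z·y_n;  k2=λ(1+6/7z)y_n ⇒ h·k2=z(1+6/7z)y_n
  y_{n+1}/y_n = 1 − 1/3z + 4/3z(1+6/7z) = 1 + z + 8/7z²
  ⇒ R(z) = 1 + z + 8/7z².

Find x<0 with |R(x)|<1.
x=-1.57: |R|=2.2470
R=1: x+8/7x²=0 ⇒ x=−7/8=-0.8750; min R=1−1/(4·8/7)=0.7812>−1
Confirm numerically:
  x=-0.784: |R|=0.91846 <1
  x=-0.723: |R|=0.87440 <1
  x=-0.495: |R|=0.78503 <1
  x=-0.371: |R|=0.78630 <1
  x=-1.423: |R|=1.89120 >1
  x=-1.301: |R|=1.63340 >1
  x=-0.974: |R|=1.11020 >1
So |R|<1 on (-0.8750, 0).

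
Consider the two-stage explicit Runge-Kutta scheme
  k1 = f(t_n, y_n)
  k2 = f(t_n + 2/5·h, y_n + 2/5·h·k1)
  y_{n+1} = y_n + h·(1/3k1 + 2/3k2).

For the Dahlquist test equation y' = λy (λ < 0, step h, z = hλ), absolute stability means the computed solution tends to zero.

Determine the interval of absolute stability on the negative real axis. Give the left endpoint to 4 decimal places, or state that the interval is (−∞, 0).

z∈(-3.7500,0).

Set f=λy, z=hλ:
  k1=λy_n ⇒ h·k1=z·y_n;  k2=λ(1+2/5z)y_n ⇒ h·k2=z(1+2/5z)y_n
  y_{n+1}/y_n = 1 + 1/3z + 2/3z(1+2/5z) = 1 + z + 4/15z²
  R(z) = 1 + z + 4/15z².

Solve |R(x)|<1 on ℝ⁻.
x=-1.71: |R|=0.0698
R=1: x+4/15x²=0 ⇒ x=−15/4=-3.7500; min R=1−1/(4·4/15)=0.0625>−1
Confirm numerically:
  x=-3.248: |R|=0.56520 <1
  x=-2.289: |R|=0.10821 <1
  x=-2.246: |R|=0.09920 <1
  x=-4.350: |R|=1.69600 >1
  x=-4.013: |R|=1.28145 >1
So |R|<1 on (-3.7500, 0).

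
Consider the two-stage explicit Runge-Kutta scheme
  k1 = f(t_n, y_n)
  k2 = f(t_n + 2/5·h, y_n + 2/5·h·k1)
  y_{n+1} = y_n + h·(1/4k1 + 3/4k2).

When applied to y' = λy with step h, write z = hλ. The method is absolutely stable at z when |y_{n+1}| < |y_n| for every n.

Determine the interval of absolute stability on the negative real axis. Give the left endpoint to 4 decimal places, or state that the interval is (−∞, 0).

Set f=λy, z=hλ:
  k1=λy_n ⇒ h·k1=z·y_n;  k2=λ(1+2/5z)y_n ⇒ h·k2=z(1+2/5z)y_n
  y_{n+1}/y_n = 1 + 1/4z + 3/4z(1+2/5z) = 1 + z + 3/10z²
  so R(z) = 1 + z + 3/10z².

Solve |R(x)|<1 on ℝ⁻.
x=-1.74: |R|=0.1683
R=1: x+3/10x²=0 ⇒ x=−10/3=-3.3333; min R=1−1/(4·3/10)=0.1667>−1
Confirm numerically:
  x=-3.048: |R|=0.73909 <1
  x=-2.832: |R|=0.57407 <1
  x=-2.337: |R|=0.30147 <1
  x=-1.367: |R|=0.19361 <1
  x=-3.823: |R|=1.56160 >1
  x=-3.432: |R|=1.10159 >1
So |R|<1 on (-3.3333, 0).

z∈(-3.3333,0).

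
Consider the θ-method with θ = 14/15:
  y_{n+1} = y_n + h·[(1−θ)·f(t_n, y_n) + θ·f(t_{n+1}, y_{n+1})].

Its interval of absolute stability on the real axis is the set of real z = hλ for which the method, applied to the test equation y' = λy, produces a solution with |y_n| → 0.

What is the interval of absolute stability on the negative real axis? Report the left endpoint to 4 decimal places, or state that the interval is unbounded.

(−∞, 0) — no finite endpoint.

On y'=λy, z=hλ:
  y_{n+1} = y_n + z·[1/15·y_n + 14/15·y_{n+1}] ⇒ (1 − 14/15z)y_{n+1} = (1 + 1/15z)y_n
  ⇒ R(z) = (1 + 1/15z)/(1 − 14/15z).

Need |R(x)|<1, x<0.
x=-1.43: |R|=0.3875
x=-2: |R|=0.3023
x=-10: |R|=0.0323
x=-100: |R|=0.0601
θ=14/15≥1/2 ⇒ |1+1/15x|<|1−14/15x| ∀x<0 ⇒ interval (−∞,0).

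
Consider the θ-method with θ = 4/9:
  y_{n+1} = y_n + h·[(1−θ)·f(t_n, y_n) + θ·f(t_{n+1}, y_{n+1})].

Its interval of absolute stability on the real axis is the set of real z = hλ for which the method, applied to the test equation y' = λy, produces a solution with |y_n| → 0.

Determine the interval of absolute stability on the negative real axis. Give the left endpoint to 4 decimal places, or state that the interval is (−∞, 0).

z∈(-18.0000,0).

Set f=λy, z=hλ:
  y_{n+1} = y_n + z·[5/9·y_n + 4/9·y_{n+1}] ⇒ (1 − 4/9z)y_{n+1} = (1 + 5/9z)y_n
  Hence R(z) = (1 + 5/9z)/(1 − 4/9z).

Need |R(x)|<1, x<0.
x=-1.07: |R|=0.2748
R=−1: 1+5/9x = −1+4/9x ⇒ -1/9x=2 ⇒ x=2/(-1/9)=-18.0000
Confirm numerically:
  x=-17.697: |R|=0.99620 <1
  x=-11.072: |R|=0.86999 <1
  x=-9.856: |R|=0.83182 <1
  x=-18.595: |R|=1.00714 >1
  x=-18.036: |R|=1.00044 >1
  x=-18.022: |R|=1.00027 >1
So |R|<1 on (-18.0000, 0).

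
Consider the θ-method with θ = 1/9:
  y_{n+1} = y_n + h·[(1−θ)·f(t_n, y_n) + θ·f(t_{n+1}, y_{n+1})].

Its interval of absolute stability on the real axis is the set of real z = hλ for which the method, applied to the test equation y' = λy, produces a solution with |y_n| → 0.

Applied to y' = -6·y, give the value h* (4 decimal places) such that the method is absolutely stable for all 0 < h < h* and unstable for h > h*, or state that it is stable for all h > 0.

(-2.5714,0); λ=-6 ⇒ h* = (18/7)/6 = 0.4286.

Test eqn y'=λy, z=hλ:
  y_{n+1} = y_n + z·[8/9·y_n + 1/9·y_{n+1}] ⇒ (1 − 1/9z)y_{n+1} = (1 + 8/9z)y_n
  Hence R(z) = (1 + 8/9z)/(1 − 1/9z).

Solve |R(x)|<1 on ℝ⁻.
x=-0.71: |R|=0.3419
R=−1: 1+8/9x = −1+1/9x ⇒ -7/9x=2 ⇒ x=2/(-7/9)=-2.5714
Confirm numerically:
  x=-2.430: |R|=0.91339 <1
  x=-2.290: |R|=0.82551 <1
  x=-1.462: |R|=0.25769 <1
  x=-3.093: |R|=1.30191 >1
  x=-2.799: |R|=1.13501 >1
Interval (-2.5714, 0).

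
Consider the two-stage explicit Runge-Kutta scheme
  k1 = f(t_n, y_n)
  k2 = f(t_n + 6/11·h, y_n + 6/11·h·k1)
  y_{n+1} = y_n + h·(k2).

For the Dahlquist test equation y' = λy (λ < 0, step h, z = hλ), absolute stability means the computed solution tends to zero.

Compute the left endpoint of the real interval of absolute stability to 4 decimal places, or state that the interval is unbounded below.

left endpoint -1.8333.

Test eqn y'=λy, z=hλ:
  k1=λy_n ⇒ h·k1=z·y_n;  k2=λ(1+6/11z)y_n ⇒ h·k2=z(1+6/11z)y_n
  y_{n+1}/y_n = 1 + z(1+6/11z) = 1 + z + 6/11z²
  Hence R(z) = 1 + z + 6/11z².

Find x<0 with |R(x)|<1.
x=-0.6: |R|=0.5964
R=1: x+6/11x²=0 ⇒ x=−11/6=-1.8333; min R=1−1/(4·6/11)=0.5417>−1
Confirm numerically:
  x=-1.601: |R|=0.79711 <1
  x=-1.443: |R|=0.69277 <1
  x=-0.765: |R|=0.55421 <1
  x=-0.750: |R|=0.55682 <1
  x=-2.061: |R|=1.25594 >1
  x=-2.046: |R|=1.23734 >1
  x=-2.003: |R|=1.18537 >1
So |R|<1 on (-1.8333, 0).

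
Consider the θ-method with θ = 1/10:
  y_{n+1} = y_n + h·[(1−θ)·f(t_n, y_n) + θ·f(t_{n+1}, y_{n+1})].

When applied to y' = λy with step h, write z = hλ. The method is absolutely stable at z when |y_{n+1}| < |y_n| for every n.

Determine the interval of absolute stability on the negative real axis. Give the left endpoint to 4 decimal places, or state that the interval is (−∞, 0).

z∈(-2.5000,0).

With y'=λy (z=hλ):
  y_{n+1} = y_n + z·[9/10·y_n + 1/10·y_{n+1}] ⇒ (1 − 1/10z)y_{n+1} = (1 + 9/10z)y_n
  so R(z) = (1 + 9/10z)/(1 − 1/10z).

Solve |R(x)|<1 on ℝ⁻.
x=-0.7: |R|=0.3458
R=−1: 1+9/10x = −1+1/10x ⇒ -4/5x=2 ⇒ x=2/(-4/5)=-2.5000
Confirm numerically:
  x=-2.404: |R|=0.93808 <1
  x=-1.650: |R|=0.41631 <1
  x=-1.358: |R|=0.19563 <1
  x=-2.649: |R|=1.09424 >1
  x=-2.584: |R|=1.05340 >1
  x=-2.558: |R|=1.03695 >1
Stable set (-2.5000, 0).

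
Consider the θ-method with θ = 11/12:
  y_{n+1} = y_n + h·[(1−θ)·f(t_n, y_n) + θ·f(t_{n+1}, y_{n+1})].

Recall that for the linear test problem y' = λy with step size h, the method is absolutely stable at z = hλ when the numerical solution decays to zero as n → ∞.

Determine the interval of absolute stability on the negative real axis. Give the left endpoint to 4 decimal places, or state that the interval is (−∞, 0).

With y'=λy (z=hλ):
  y_{n+1} = y_n + z·[1/12·y_n + 11/12·y_{n+1}] ⇒ (1 − 11/12z)y_{n+1} = (1 + 1/12z)y_n
  ⇒ R(z) = (1 + 1/12z)/(1 − 11/12z).

Boundary: |R(x)|=1, x<0.
x=-1.49: |R|=0.3702
x=-2: |R|=0.2941
x=-10: |R|=0.0164
x=-100: |R|=0.0791
θ=11/12≥1/2 ⇒ |1+1/12x|<|1−11/12x| ∀x<0 ⇒ interval (−∞,0).

interval (−∞, 0).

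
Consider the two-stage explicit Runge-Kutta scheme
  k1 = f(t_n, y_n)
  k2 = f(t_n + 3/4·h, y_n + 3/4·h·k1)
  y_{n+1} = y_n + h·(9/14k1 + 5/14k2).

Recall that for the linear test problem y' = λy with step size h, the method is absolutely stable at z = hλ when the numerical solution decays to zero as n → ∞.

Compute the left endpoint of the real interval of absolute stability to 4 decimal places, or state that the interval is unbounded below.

Set f=λy, z=hλ:
  k1=λy_n ⇒ h·k1=z·y_n;  k2=λ(1+3/4z)y_n ⇒ h·k2=z(1+3/4z)y_n
  y_{n+1}/y_n = 1 + 9/14z + 5/14z(1+3/4z) = 1 + z + 15/56z²
  Hence R(z) = 1 + z + 15/56z².

Solve |R(x)|<1 on ℝ⁻.
x=-1.74: |R|=0.0710
R=1: x+15/56x²=0 ⇒ x=−56/15=-3.7333; min R=1−1/(4·15/56)=0.0667>−1
Confirm numerically:
  x=-3.489: |R|=0.77166 <1
  x=-2.334: |R|=0.12517 <1
  x=-2.155: |R|=0.08894 <1
  x=-4.212: |R|=1.54004 >1
  x=-4.031: |R|=1.32140 >1
  x=-3.956: |R|=1.23595 >1
Stable set (-3.7333, 0).

left endpoint -3.7333.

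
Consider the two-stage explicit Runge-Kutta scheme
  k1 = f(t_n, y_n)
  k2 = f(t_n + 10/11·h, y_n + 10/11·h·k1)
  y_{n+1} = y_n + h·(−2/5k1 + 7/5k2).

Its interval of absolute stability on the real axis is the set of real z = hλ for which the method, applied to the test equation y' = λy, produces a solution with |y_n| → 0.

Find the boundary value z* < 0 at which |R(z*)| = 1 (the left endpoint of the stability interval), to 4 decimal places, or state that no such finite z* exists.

left endpoint -0.7857.

Set f=λy, z=hλ:
  k1=λy_n ⇒ h·k1=z·y_n;  k2=λ(1+10/11z)y_n ⇒ h·k2=z(1+10/11z)y_n
  y_{n+1}/y_n = 1 − 2/5z + 7/5z(1+10/11z) = 1 + z + 14/11z²
  Hence R(z) = 1 + z + 14/11z².

Need |R(x)|<1, x<0.
x=-1.47: |R|=2.2802
R=1: x+14/11x²=0 ⇒ x=−11/14=-0.7857; min R=1−1/(4·14/11)=0.8036>−1
Confirm numerically:
  x=-0.687: |R|=0.91369 <1
  x=-0.494: |R|=0.81659 <1
  x=-0.359: |R|=0.80503 <1
  x=-1.237: |R|=1.71049 >1
  x=-1.022: |R|=1.30734 >1
  x=-0.921: |R|=1.15858 >1
Stable set (-0.7857, 0).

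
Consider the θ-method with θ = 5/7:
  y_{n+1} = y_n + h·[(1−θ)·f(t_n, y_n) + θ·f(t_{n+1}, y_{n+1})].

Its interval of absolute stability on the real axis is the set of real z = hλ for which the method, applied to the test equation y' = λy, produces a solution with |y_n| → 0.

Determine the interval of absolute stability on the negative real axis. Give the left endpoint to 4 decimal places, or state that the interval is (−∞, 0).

With y'=λy (z=hλ):
  y_{n+1} = y_n + z·[2/7·y_n + 5/7·y_{n+1}] ⇒ (1 − 5/7z)y_{n+1} = (1 + 2/7z)y_n
  R(z) = (1 + 2/7z)/(1 − 5/7z).

Solve |R(x)|<1 on ℝ⁻.
x=-0.37: |R|=0.7073
x=-2: |R|=0.1765
x=-10: |R|=0.2281
x=-100: |R|=0.3807
θ=5/7≥1/2 ⇒ |1+2/7x|<|1−5/7x| ∀x<0 ⇒ stable on all of ℝ⁻.

(−∞, 0) — no finite endpoint.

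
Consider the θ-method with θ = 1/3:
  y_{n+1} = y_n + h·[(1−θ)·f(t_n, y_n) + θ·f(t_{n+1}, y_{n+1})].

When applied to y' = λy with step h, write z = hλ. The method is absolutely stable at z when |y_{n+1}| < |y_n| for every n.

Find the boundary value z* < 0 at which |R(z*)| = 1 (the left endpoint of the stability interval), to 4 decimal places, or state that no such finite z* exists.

z* = -6.0000.

On y'=λy, z=hλ:
  y_{n+1} = y_n + z·[2/3·y_n + 1/3·y_{n+1}] ⇒ (1 − 1/3z)y_{n+1} = (1 + 2/3z)y_n
  R(z) = (1 + 2/3z)/(1 − 1/3z).

Need |R(x)|<1, x<0.
x=-0.57: |R|=0.5210
R=−1: 1+2/3x = −1+1/3x ⇒ -1/3x=2 ⇒ x=2/(-1/3)=-6.0000
Confirm numerically:
  x=-4.884: |R|=0.85845 <1
  x=-4.411: |R|=0.78559 <1
  x=-4.065: |R|=0.72611 <1
  x=-2.919: |R|=0.47947 <1
  x=-6.374: |R|=1.03990 >1
  x=-6.355: |R|=1.03795 >1
  x=-6.181: |R|=1.01971 >1
So |R|<1 on (-6.0000, 0).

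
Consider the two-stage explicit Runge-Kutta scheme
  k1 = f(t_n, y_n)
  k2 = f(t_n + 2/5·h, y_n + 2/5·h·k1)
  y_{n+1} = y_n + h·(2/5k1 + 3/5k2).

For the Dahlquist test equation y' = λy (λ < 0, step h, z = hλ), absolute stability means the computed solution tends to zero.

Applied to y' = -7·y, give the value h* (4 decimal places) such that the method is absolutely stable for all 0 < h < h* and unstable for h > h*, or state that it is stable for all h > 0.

(-4.1667,0); λ=-7 ⇒ h* = (25/6)/7 = 0.5952.

Test eqn y'=λy, z=hλ:
  k1=λy_n ⇒ h·k1=z·y_n;  k2=λ(1+2/5z)y_n ⇒ h·k2=z(1+2/5z)y_n
  y_{n+1}/y_n = 1 + 2/5z + 3/5z(1+2/5z) = 1 + z + 6/25z²
  ⇒ R(z) = 1 + z + 6/25z².

Solve |R(x)|<1 on ℝ⁻.
x=-1.1: |R|=0.1904
R=1: x+6/25x²=0 ⇒ x=−25/6=-4.1667; min R=1−1/(4·6/25)=-0.0417>−1
Confirm numerically:
  x=-3.337: |R|=0.33554 <1
  x=-1.929: |R|=0.03595 <1
  x=-1.822: |R|=0.02528 <1
  x=-4.701: |R|=1.60286 >1
  x=-4.566: |R|=1.43761 >1
Stable set (-4.1667, 0).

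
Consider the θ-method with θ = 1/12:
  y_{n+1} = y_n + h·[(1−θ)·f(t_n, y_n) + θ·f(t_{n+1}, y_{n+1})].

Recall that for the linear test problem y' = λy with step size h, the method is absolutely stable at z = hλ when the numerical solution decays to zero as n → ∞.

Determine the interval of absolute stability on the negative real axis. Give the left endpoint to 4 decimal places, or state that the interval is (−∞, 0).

Test eqn y'=λy, z=hλ:
  y_{n+1} = y_n + z·[11/12·y_n + 1/12·y_{n+1}] ⇒ (1 − 1/12z)y_{n+1} = (1 + 11/12z)y_n
  Hence R(z) = (1 + 11/12z)/(1 − 1/12z).

Solve |R(x)|<1 on ℝ⁻.
x=-0.82: |R|=0.2324
R=−1: 1+11/12x = −1+1/12x ⇒ -5/6x=2 ⇒ x=2/(-5/6)=-2.4000
Confirm numerically:
  x=-1.512: |R|=0.34281 <1
  x=-1.361: |R|=0.22236 <1
  x=-0.971: |R|=0.10169 <1
  x=-2.891: |R|=1.32973 >1
  x=-2.750: |R|=1.23729 >1
  x=-2.640: |R|=1.16393 >1
Interval (-2.4000, 0).

(-2.4000, 0).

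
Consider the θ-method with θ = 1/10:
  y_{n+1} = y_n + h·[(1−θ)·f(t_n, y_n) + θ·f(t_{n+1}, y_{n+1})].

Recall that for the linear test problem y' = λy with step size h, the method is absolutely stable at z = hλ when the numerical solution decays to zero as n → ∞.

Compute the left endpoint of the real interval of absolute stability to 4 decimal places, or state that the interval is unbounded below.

z* = -2.5000.

Test eqn y'=λy, z=hλ:
  y_{n+1} = y_n + z·[9/10·y_n + 1/10·y_{n+1}] ⇒ (1 − 1/10z)y_{n+1} = (1 + 9/10z)y_n
  ⇒ R(z) = (1 + 9/10z)/(1 − 1/10z).

Boundary: |R(x)|=1, x<0.
x=-1.42: |R|=0.2434
R=−1: 1+9/10x = −1+1/10x ⇒ -4/5x=2 ⇒ x=2/(-4/5)=-2.5000
Confirm numerically:
  x=-2.392: |R|=0.93028 <1
  x=-2.166: |R|=0.78037 <1
  x=-2.037: |R|=0.69228 <1
  x=-1.725: |R|=0.47122 <1
  x=-2.934: |R|=1.26844 >1
  x=-2.654: |R|=1.09736 >1
So |R|<1 on (-2.5000, 0).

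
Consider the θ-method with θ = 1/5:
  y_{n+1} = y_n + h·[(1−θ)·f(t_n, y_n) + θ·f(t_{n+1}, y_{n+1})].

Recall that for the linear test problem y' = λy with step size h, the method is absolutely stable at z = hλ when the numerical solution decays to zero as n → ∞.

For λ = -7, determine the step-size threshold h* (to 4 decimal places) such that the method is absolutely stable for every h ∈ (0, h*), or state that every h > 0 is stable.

Test eqn y'=λy, z=hλ:
  y_{n+1} = y_n + z·[4/5·y_n + 1/5·y_{n+1}] ⇒ (1 − 1/5z)y_{n+1} = (1 + 4/5z)y_n
  R(z) = (1 + 4/5z)/(1 − 1/5z).

Need |R(x)|<1, x<0.
x=-1.45: |R|=0.1240
R=−1: 1+4/5x = −1+1/5x ⇒ -3/5x=2 ⇒ x=2/(-3/5)=-3.3333
Confirm numerically:
  x=-2.471: |R|=0.65373 <1
  x=-1.856: |R|=0.35356 <1
  x=-1.595: |R|=0.20925 <1
  x=-3.555: |R|=1.07773 >1
  x=-3.491: |R|=1.05571 >1
  x=-3.370: |R|=1.01314 >1
Interval (-3.3333, 0).

(-3.3333,0); λ=-7 ⇒ h* = (10/3)/7 = 0.4762.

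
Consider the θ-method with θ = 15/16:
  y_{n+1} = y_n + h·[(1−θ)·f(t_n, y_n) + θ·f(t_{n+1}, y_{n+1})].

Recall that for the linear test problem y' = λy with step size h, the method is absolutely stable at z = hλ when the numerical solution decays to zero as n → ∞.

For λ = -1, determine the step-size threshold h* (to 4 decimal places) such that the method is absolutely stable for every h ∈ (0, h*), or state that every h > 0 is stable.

With y'=λy (z=hλ):
  y_{n+1} = y_n + z·[1/16·y_n + 15/16·y_{n+1}] ⇒ (1 − 15/16z)y_{n+1} = (1 + 1/16z)y_n
  ⇒ R(z) = (1 + 1/16z)/(1 − 15/16z).

Boundary: |R(x)|=1, x<0.
x=-0.79: |R|=0.5461
x=-2: |R|=0.3043
x=-10: |R|=0.0361
x=-100: |R|=0.0554
θ=15/16≥1/2 ⇒ |1+1/16x|<|1−15/16x| ∀x<0 ⇒ stable on all of ℝ⁻.

unbounded; (−∞, 0). Any h>0 works for λ=-1.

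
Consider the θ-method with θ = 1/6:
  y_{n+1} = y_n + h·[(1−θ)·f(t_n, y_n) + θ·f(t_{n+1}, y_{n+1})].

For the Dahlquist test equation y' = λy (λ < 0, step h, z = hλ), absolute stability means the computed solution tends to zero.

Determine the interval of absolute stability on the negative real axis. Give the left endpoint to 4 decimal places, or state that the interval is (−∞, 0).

On y'=λy, z=hλ:
  y_{n+1} = y_n + z·[5/6·y_n + 1/6·y_{n+1}] ⇒ (1 − 1/6z)y_{n+1} = (1 + 5/6z)y_n
  Hence R(z) = (1 + 5/6z)/(1 − 1/6z).

Need |R(x)|<1, x<0.
x=-0.36: |R|=0.6604
R=−1: 1+5/6x = −1+1/6x ⇒ -2/3x=2 ⇒ x=2/(-2/3)=-3.0000
Confirm numerically:
  x=-2.265: |R|=0.64428 <1
  x=-1.899: |R|=0.44246 <1
  x=-1.391: |R|=0.12921 <1
  x=-3.412: |R|=1.17510 >1
  x=-3.264: |R|=1.11399 >1
  x=-3.110: |R|=1.04830 >1
Stable set (-3.0000, 0).

z∈(-3.0000,0).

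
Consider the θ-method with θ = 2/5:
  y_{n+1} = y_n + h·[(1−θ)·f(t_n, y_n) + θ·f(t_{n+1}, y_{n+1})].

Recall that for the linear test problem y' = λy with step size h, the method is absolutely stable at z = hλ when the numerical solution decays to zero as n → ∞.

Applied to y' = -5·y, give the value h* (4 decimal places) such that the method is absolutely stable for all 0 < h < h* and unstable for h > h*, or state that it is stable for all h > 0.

(-10.0000,0); λ=-5 ⇒ h* = (10)/5 = 2.0000.

Test eqn y'=λy, z=hλ:
  y_{n+1} = y_n + z·[3/5·y_n + 2/5·y_{n+1}] ⇒ (1 − 2/5z)y_{n+1} = (1 + 3/5z)y_n
  so R(z) = (1 + 3/5z)/(1 − 2/5z).

Boundary: |R(x)|=1, x<0.
x=-0.85: |R|=0.3657
R=−1: 1+3/5x = −1+2/5x ⇒ -1/5x=2 ⇒ x=2/(-1/5)=-10.0000
Confirm numerically:
  x=-7.655: |R|=0.88454 <1
  x=-7.352: |R|=0.86561 <1
  x=-5.795: |R|=0.74653 <1
  x=-10.166: |R|=1.00655 >1
  x=-10.086: |R|=1.00342 >1
Stable set (-10.0000, 0).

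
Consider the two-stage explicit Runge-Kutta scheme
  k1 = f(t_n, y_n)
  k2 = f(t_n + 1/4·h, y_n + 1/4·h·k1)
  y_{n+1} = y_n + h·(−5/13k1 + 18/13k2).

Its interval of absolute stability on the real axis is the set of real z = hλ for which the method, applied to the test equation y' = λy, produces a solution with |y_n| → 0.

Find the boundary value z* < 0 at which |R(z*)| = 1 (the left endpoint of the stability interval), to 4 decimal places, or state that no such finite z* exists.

Test eqn y'=λy, z=hλ:
  k1=λy_n ⇒ h·k1=z·y_n;  k2=λ(1+1/4z)y_n ⇒ h·k2=z(1+1/4z)y_n
  y_{n+1}/y_n = 1 − 5/13z + 18/13z(1+1/4z) = 1 + z + 9/26z²
  R(z) = 1 + z + 9/26z².

Solve |R(x)|<1 on ℝ⁻.
x=-1.65: |R|=0.2924
R=1: x+9/26x²=0 ⇒ x=−26/9=-2.8889; min R=1−1/(4·9/26)=0.2778>−1
Confirm numerically:
  x=-2.614: |R|=0.75127 <1
  x=-2.326: |R|=0.54679 <1
  x=-1.729: |R|=0.30581 <1
  x=-1.380: |R|=0.27922 <1
  x=-3.458: |R|=1.68123 >1
  x=-3.103: |R|=1.22998 >1
So |R|<1 on (-2.8889, 0).

z* = -2.8889.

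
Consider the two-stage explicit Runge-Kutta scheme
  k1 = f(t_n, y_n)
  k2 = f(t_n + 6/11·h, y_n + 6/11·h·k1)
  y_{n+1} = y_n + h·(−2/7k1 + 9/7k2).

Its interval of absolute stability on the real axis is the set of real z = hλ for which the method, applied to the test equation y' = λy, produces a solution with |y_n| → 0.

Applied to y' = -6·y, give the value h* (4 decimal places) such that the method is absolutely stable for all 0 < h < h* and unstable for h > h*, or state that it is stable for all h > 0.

(-1.4259,0); λ=-6 ⇒ h* = (77/54)/6 = 0.2377.

Test eqn y'=λy, z=hλ:
  k1=λy_n ⇒ h·k1=z·y_n;  k2=λ(1+6/11z)y_n ⇒ h·k2=z(1+6/11z)y_n
  y_{n+1}/y_n = 1 − 2/7z + 9/7z(1+6/11z) = 1 + z + 54/77z²
  Hence R(z) = 1 + z + 54/77z².

Find x<0 with |R(x)|<1.
x=-0.76: |R|=0.6451
R=1: x+54/77x²=0 ⇒ x=−77/54=-1.4259; min R=1−1/(4·54/77)=0.6435>−1
Confirm numerically:
  x=-0.968: |R|=0.68913 <1
  x=-0.951: |R|=0.68326 <1
  x=-0.792: |R|=0.64790 <1
  x=-0.628: |R|=0.64858 <1
  x=-1.986: |R|=1.78006 >1
  x=-1.753: |R|=1.40210 >1
Stable set (-1.4259, 0).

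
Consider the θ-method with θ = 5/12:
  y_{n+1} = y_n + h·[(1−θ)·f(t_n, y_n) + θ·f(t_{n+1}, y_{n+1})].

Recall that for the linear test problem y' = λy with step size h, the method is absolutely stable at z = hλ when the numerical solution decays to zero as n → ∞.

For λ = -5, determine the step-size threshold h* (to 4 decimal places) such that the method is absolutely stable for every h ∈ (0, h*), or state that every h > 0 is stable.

Test eqn y'=λy, z=hλ:
  y_{n+1} = y_n + z·[7/12·y_n + 5/12·y_{n+1}] ⇒ (1 − 5/12z)y_{n+1} = (1 + 7/12z)y_n
  R(z) = (1 + 7/12z)/(1 − 5/12z).

Boundary: |R(x)|=1, x<0.
x=-1.3: |R|=0.1568
R=−1: 1+7/12x = −1+5/12x ⇒ -1/6x=2 ⇒ x=2/(-1/6)=-12.0000
Confirm numerically:
  x=-11.219: |R|=0.97706 <1
  x=-10.476: |R|=0.95266 <1
  x=-7.040: |R|=0.78983 <1
  x=-12.480: |R|=1.01290 >1
  x=-12.038: |R|=1.00105 >1
Stable set (-12.0000, 0).

(-12.0000,0); λ=-5 ⇒ h* = (12)/5 = 2.4000.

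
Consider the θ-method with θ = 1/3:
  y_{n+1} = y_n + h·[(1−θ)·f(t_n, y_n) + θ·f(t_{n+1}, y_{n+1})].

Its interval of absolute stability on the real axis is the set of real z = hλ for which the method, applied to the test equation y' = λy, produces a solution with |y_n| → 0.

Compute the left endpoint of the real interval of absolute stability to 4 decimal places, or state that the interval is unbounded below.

On y'=λy, z=hλ:
  y_{n+1} = y_n + z·[2/3·y_n + 1/3·y_{n+1}] ⇒ (1 − 1/3z)y_{n+1} = (1 + 2/3z)y_n
  ⇒ R(z) = (1 + 2/3z)/(1 − 1/3z).

Need |R(x)|<1, x<0.
x=-1.76: |R|=0.1092
R=−1: 1+2/3x = −1+1/3x ⇒ -1/3x=2 ⇒ x=2/(-1/3)=-6.0000
Confirm numerically:
  x=-5.591: |R|=0.95239 <1
  x=-3.647: |R|=0.64601 <1
  x=-2.815: |R|=0.45228 <1
  x=-6.543: |R|=1.05690 >1
  x=-6.394: |R|=1.04194 >1
  x=-6.139: |R|=1.01521 >1
Interval (-6.0000, 0).

z* = -6.0000.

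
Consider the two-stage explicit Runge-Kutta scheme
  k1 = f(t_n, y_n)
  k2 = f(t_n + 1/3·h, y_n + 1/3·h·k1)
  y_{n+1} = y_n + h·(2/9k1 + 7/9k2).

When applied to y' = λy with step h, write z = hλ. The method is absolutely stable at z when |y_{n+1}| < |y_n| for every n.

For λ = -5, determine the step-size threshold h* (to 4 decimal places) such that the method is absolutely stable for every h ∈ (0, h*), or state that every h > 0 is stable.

(-3.8571,0); λ=-5 ⇒ h* = (27/7)/5 = 0.7714.

On y'=λy, z=hλ:
  k1=λy_n ⇒ h·k1=z·y_n;  k2=λ(1+1/3z)y_n ⇒ h·k2=z(1+1/3z)y_n
  y_{n+1}/y_n = 1 + 2/9z + 7/9z(1+1/3z) = 1 + z + 7/27z²
  so R(z) = 1 + z + 7/27z².

Solve |R(x)|<1 on ℝ⁻.
x=-0.43: |R|=0.6179
R=1: x+7/27x²=0 ⇒ x=−27/7=-3.8571; min R=1−1/(4·7/27)=0.0357>−1
Confirm numerically:
  x=-3.791: |R|=0.93499 <1
  x=-3.670: |R|=0.82194 <1
  x=-3.014: |R|=0.34116 <1
  x=-2.560: |R|=0.13908 <1
  x=-4.443: |R|=1.67484 >1
  x=-4.287: |R|=1.47776 >1
  x=-4.116: |R|=1.27623 >1
Interval (-3.8571, 0).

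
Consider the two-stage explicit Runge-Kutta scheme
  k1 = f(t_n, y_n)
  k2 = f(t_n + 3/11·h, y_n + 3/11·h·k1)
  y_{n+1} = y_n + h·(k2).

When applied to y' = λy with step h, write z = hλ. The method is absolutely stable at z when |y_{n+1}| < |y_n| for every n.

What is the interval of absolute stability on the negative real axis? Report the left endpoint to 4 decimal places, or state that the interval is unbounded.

z∈(-3.6667,0).

On y'=λy, z=hλ:
  k1=λy_n ⇒ h·k1=z·y_n;  k2=λ(1+3/11z)y_n ⇒ h·k2=z(1+3/11z)y_n
  y_{n+1}/y_n = 1 + z(1+3/11z) = 1 + z + 3/11z²
  Hence R(z) = 1 + z + 3/11z².

Find x<0 with |R(x)|<1.
x=-1.03: |R|=0.2593
R=1: x+3/11x²=0 ⇒ x=−11/3=-3.6667; min R=1−1/(4·3/11)=0.0833>−1
Confirm numerically:
  x=-3.262: |R|=0.63999 <1
  x=-2.266: |R|=0.13439 <1
  x=-1.791: |R|=0.08382 <1
  x=-4.141: |R|=1.53569 >1
  x=-3.697: |R|=1.03058 >1
So |R|<1 on (-3.6667, 0).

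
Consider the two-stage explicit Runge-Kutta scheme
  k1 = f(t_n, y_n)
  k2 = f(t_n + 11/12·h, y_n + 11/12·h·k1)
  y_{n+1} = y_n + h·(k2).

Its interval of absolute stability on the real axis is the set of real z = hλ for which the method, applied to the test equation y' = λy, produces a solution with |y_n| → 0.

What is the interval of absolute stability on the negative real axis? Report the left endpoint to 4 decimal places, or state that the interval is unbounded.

(-1.0909, 0).

On y'=λy, z=hλ:
  k1=λy_n ⇒ h·k1=z·y_n;  k2=λ(1+11/12z)y_n ⇒ h·k2=z(1+11/12z)y_n
  y_{n+1}/y_n = 1 + z(1+11/12z) = 1 + z + 11/12z²
  ⇒ R(z) = 1 + z + 11/12z².

Need |R(x)|<1, x<0.
x=-0.64: |R|=0.7355
R=1: x+11/12x²=0 ⇒ x=−12/11=-1.0909; min R=1−1/(4·11/12)=0.7273>−1
Confirm numerically:
  x=-0.825: |R|=0.79891 <1
  x=-0.535: |R|=0.72737 <1
  x=-0.520: |R|=0.72787 <1
  x=-1.572: |R|=1.69325 >1
  x=-1.534: |R|=1.62306 >1
  x=-1.377: |R|=1.36112 >1
So |R|<1 on (-1.0909, 0).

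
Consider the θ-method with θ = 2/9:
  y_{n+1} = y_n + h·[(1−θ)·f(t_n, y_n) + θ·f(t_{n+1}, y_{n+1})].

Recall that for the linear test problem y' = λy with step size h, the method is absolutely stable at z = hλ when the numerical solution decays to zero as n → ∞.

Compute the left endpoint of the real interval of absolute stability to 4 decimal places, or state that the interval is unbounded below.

left endpoint -3.6000.

On y'=λy, z=hλ:
  y_{n+1} = y_n + z·[7/9·y_n + 2/9·y_{n+1}] ⇒ (1 − 2/9z)y_{n+1} = (1 + 7/9z)y_n
  ⇒ R(z) = (1 + 7/9z)/(1 − 2/9z).

Need |R(x)|<1, x<0.
x=-0.96: |R|=0.2088
R=−1: 1+7/9x = −1+2/9x ⇒ -5/9x=2 ⇒ x=2/(-5/9)=-3.6000
Confirm numerically:
  x=-3.414: |R|=0.94124 <1
  x=-3.117: |R|=0.84147 <1
  x=-2.367: |R|=0.55111 <1
  x=-4.169: |R|=1.16409 >1
  x=-3.810: |R|=1.06318 >1
  x=-3.686: |R|=1.02626 >1
Interval (-3.6000, 0).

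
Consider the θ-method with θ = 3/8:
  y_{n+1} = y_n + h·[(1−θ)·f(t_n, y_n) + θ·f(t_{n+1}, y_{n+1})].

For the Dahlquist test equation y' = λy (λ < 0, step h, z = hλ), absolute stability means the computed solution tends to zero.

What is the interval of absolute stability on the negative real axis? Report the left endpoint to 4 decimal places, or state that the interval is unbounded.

Set f=λy, z=hλ:
  y_{n+1} = y_n + z·[5/8·y_n + 3/8·y_{n+1}] ⇒ (1 − 3/8z)y_{n+1} = (1 + 5/8z)y_n
  so R(z) = (1 + 5/8z)/(1 − 3/8z).

Solve |R(x)|<1 on ℝ⁻.
x=-1.35: |R|=0.1037
R=−1: 1+5/8x = −1+3/8x ⇒ -1/4x=2 ⇒ x=2/(-1/4)=-8.0000
Confirm numerically:
  x=-5.789: |R|=0.82568 <1
  x=-4.889: |R|=0.72550 <1
  x=-4.580: |R|=0.68537 <1
  x=-8.290: |R|=1.01765 >1
  x=-8.209: |R|=1.01281 >1
So |R|<1 on (-8.0000, 0).

(-8.0000, 0).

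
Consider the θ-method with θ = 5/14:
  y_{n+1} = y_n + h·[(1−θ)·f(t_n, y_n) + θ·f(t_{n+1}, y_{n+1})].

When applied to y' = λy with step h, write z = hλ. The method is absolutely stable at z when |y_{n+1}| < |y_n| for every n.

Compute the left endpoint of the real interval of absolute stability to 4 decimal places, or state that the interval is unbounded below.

z* = -7.0000.

On y'=λy, z=hλ:
  y_{n+1} = y_n + z·[9/14·y_n + 5/14·y_{n+1}] ⇒ (1 − 5/14z)y_{n+1} = (1 + 9/14z)y_n
  ⇒ R(z) = (1 + 9/14z)/(1 − 5/14z).

Find x<0 with |R(x)|<1.
x=-0.95: |R|=0.2907
R=−1: 1+9/14x = −1+5/14x ⇒ -2/7x=2 ⇒ x=2/(-2/7)=-7.0000
Confirm numerically:
  x=-6.681: |R|=0.97308 <1
  x=-4.295: |R|=0.69500 <1
  x=-3.930: |R|=0.63507 <1
  x=-3.231: |R|=0.50005 <1
  x=-7.582: |R|=1.04485 >1
  x=-7.564: |R|=1.04354 >1
  x=-7.289: |R|=1.02292 >1
So |R|<1 on (-7.0000, 0).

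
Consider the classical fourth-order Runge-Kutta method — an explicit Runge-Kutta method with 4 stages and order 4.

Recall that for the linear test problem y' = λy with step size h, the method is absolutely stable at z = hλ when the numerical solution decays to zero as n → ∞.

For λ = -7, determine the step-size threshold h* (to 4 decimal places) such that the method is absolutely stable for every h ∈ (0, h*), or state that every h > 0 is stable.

(-2.7853,0); λ=-7 ⇒ h* = 0.3979.

On y'=λy, z=hλ:
  order 4, 4-stage ⇒ R(z)=1+z+z^2/2+z^3/6+z^4/24
  (e.g. R(-0.35)=0.70473, |R|=0.70473)

Need |R(x)|<1, x<0.
x=-0.35: |R|=0.7047
|R(-2.54)|=0.6889 |R(-1.52)|=0.2723 |R(-1.21)|=0.3161
Bisect:
  x_lo=-3.6754 |R|=3.4072  x_hi=-0.1304 |R|=0.8778
  mid=-1.90287 |R|=0.30553 →hi
  mid=-2.78912 |R|=1.00579 →lo
  mid=-2.34600 |R|=0.51602 →hi
  mid=-2.56756 |R|=0.71838 →hi
  mid=-2.67834 |R|=0.85036 →hi
  mid=-2.73373 |R|=0.92500 →hi
  mid=-2.76143 |R|=0.96461 →hi
  ...
  [-2.78544,-2.78523] ⇒ x*=-2.7853
Interval (-2.7853, 0).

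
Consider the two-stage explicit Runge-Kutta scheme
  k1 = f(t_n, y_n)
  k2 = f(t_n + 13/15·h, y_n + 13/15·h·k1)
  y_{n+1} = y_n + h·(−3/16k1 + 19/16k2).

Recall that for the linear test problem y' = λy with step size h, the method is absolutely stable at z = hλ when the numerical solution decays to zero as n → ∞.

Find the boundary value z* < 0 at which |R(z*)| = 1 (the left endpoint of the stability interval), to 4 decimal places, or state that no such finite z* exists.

On y'=λy, z=hλ:
  k1=λy_n ⇒ h·k1=z·y_n;  k2=λ(1+13/15z)y_n ⇒ h·k2=z(1+13/15z)y_n
  y_{n+1}/y_n = 1 − 3/16z + 19/16z(1+13/15z) = 1 + z + 247/240z²
  ⇒ R(z) = 1 + z + 247/240z².

Solve |R(x)|<1 on ℝ⁻.
x=-1.6: |R|=2.0347
R=1: x+247/240x²=0 ⇒ x=−240/247=-0.9717; min R=1−1/(4·247/240)=0.7571>−1
Confirm numerically:
  x=-0.862: |R|=0.90272 <1
  x=-0.749: |R|=0.82836 <1
  x=-0.570: |R|=0.76438 <1
  x=-0.499: |R|=0.75726 <1
  x=-1.334: |R|=1.49746 >1
  x=-1.104: |R|=1.15036 >1
  x=-1.021: |R|=1.05185 >1
Interval (-0.9717, 0).

left endpoint -0.9717.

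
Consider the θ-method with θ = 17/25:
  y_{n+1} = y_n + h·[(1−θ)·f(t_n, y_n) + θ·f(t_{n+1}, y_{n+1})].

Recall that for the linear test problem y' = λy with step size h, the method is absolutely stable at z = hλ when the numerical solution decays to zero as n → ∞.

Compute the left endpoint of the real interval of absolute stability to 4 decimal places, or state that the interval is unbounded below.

(−∞, 0) — no finite endpoint.

With y'=λy (z=hλ):
  y_{n+1} = y_n + z·[8/25·y_n + 17/25·y_{n+1}] ⇒ (1 − 17/25z)y_{n+1} = (1 + 8/25z)y_n
  so R(z) = (1 + 8/25z)/(1 − 17/25z).

Find x<0 with |R(x)|<1.
x=-1.7: |R|=0.2115
x=-2: |R|=0.1525
x=-10: |R|=0.2821
x=-100: |R|=0.4493
θ=17/25≥1/2 ⇒ |1+8/25x|<|1−17/25x| ∀x<0 ⇒ stable on all of ℝ⁻.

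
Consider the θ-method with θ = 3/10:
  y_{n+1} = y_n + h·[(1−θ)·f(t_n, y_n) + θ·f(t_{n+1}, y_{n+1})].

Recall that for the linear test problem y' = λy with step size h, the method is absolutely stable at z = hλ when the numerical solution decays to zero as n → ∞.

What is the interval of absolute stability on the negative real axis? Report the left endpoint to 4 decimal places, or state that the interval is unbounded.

z∈(-5.0000,0).

Set f=λy, z=hλ:
  y_{n+1} = y_n + z·[7/10·y_n + 3/10·y_{n+1}] ⇒ (1 − 3/10z)y_{n+1} = (1 + 7/10z)y_n
  R(z) = (1 + 7/10z)/(1 − 3/10z).

Boundary: |R(x)|=1, x<0.
x=-1.64: |R|=0.0992
R=−1: 1+7/10x = −1+3/10x ⇒ -2/5x=2 ⇒ x=2/(-2/5)=-5.0000
Confirm numerically:
  x=-4.533: |R|=0.92084 <1
  x=-3.387: |R|=0.67998 <1
  x=-2.061: |R|=0.27356 <1
  x=-5.487: |R|=1.07362 >1
  x=-5.238: |R|=1.03702 >1
  x=-5.030: |R|=1.00478 >1
So |R|<1 on (-5.0000, 0).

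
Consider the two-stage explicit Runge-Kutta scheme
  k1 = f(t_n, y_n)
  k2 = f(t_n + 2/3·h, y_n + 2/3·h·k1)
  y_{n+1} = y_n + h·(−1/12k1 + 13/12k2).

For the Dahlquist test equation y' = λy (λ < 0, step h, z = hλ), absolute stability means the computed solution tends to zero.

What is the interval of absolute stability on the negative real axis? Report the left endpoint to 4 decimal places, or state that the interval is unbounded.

With y'=λy (z=hλ):
  k1=λy_n ⇒ h·k1=z·y_n;  k2=λ(1+2/3z)y_n ⇒ h·k2=z(1+2/3z)y_n
  y_{n+1}/y_n = 1 − 1/12z + 13/12z(1+2/3z) = 1 + z + 13/18z²
  R(z) = 1 + z + 13/18z².

Find x<0 with |R(x)|<1.
x=-0.9: |R|=0.6850
R=1: x+13/18x²=0 ⇒ x=−18/13=-1.3846; min R=1−1/(4·13/18)=0.6538>−1
Confirm numerically:
  x=-1.106: |R|=0.77745 <1
  x=-0.914: |R|=0.68934 <1
  x=-0.895: |R|=0.68352 <1
  x=-0.625: |R|=0.65712 <1
  x=-1.731: |R|=1.43304 >1
  x=-1.591: |R|=1.23715 >1
  x=-1.416: |R|=1.03210 >1
Stable set (-1.3846, 0).

(-1.3846, 0).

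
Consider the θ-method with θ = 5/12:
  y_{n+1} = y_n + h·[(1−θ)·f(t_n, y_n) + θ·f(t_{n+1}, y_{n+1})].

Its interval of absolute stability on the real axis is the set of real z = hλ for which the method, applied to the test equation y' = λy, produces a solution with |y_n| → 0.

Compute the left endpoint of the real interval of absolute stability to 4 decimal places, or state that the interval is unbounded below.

With y'=λy (z=hλ):
  y_{n+1} = y_n + z·[7/12·y_n + 5/12·y_{n+1}] ⇒ (1 − 5/12z)y_{n+1} = (1 + 7/12z)y_n
  ⇒ R(z) = (1 + 7/12z)/(1 − 5/12z).

Boundary: |R(x)|=1, x<0.
x=-0.64: |R|=0.4947
R=−1: 1+7/12x = −1+5/12x ⇒ -1/6x=2 ⇒ x=2/(-1/6)=-12.0000
Confirm numerically:
  x=-11.719: |R|=0.99204 <1
  x=-10.735: |R|=0.96148 <1
  x=-7.742: |R|=0.83206 <1
  x=-7.186: |R|=0.79912 <1
  x=-12.563: |R|=1.01505 >1
  x=-12.476: |R|=1.01280 >1
  x=-12.159: |R|=1.00437 >1
Stable set (-12.0000, 0).

left endpoint -12.0000.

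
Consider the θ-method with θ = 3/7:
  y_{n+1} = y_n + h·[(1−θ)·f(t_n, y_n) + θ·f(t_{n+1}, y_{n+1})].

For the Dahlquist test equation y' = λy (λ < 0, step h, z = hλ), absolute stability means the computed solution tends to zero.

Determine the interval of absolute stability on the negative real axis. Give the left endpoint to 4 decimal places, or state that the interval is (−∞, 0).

On y'=λy, z=hλ:
  y_{n+1} = y_n + z·[4/7·y_n + 3/7·y_{n+1}] ⇒ (1 − 3/7z)y_{n+1} = (1 + 4/7z)y_n
  Hence R(z) = (1 + 4/7z)/(1 − 3/7z).

Find x<0 with |R(x)|<1.
x=-1.67: |R|=0.0266
R=−1: 1+4/7x = −1+3/7x ⇒ -1/7x=2 ⇒ x=2/(-1/7)=-14.0000
Confirm numerically:
  x=-12.337: |R|=0.96221 <1
  x=-11.223: |R|=0.93172 <1
  x=-7.804: |R|=0.79626 <1
  x=-14.260: |R|=1.00522 >1
  x=-14.245: |R|=1.00493 >1
So |R|<1 on (-14.0000, 0).

z∈(-14.0000,0).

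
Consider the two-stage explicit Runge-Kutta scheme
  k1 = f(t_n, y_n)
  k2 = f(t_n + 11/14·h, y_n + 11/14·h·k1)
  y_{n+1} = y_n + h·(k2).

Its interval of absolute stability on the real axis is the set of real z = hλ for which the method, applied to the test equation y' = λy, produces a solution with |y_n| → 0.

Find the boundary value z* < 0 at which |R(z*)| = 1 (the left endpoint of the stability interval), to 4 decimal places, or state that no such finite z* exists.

z* = -1.2727.

On y'=λy, z=hλ:
  k1=λy_n ⇒ h·k1=z·y_n;  k2=λ(1+11/14z)y_n ⇒ h·k2=z(1+11/14z)y_n
  y_{n+1}/y_n = 1 + z(1+11/14z) = 1 + z + 11/14z²
  ⇒ R(z) = 1 + z + 11/14z².

Boundary: |R(x)|=1, x<0.
x=-0.88: |R|=0.7285
R=1: x+11/14x²=0 ⇒ x=−14/11=-1.2727; min R=1−1/(4·11/14)=0.6818>−1
Confirm numerically:
  x=-1.139: |R|=0.88032 <1
  x=-1.138: |R|=0.87953 <1
  x=-0.644: |R|=0.68186 <1
  x=-0.537: |R|=0.68958 <1
  x=-1.437: |R|=1.18548 >1
  x=-1.418: |R|=1.16185 >1
  x=-1.400: |R|=1.14000 >1
So |R|<1 on (-1.2727, 0).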